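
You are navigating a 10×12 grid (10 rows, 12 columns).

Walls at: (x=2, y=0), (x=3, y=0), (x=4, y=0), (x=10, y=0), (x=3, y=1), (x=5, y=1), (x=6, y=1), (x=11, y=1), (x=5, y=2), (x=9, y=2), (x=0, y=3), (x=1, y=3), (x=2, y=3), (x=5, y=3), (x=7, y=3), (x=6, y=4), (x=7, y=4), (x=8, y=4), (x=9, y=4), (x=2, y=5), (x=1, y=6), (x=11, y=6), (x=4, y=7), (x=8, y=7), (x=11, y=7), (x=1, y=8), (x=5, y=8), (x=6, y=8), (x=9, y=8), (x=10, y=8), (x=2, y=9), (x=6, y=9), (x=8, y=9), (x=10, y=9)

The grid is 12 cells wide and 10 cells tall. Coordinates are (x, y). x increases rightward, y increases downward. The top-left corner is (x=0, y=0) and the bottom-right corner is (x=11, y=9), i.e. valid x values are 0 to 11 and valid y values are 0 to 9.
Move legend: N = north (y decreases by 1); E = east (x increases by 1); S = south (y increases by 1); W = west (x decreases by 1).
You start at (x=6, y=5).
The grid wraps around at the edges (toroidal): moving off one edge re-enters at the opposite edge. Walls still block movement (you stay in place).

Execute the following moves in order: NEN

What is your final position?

Start: (x=6, y=5)
  N (north): blocked, stay at (x=6, y=5)
  E (east): (x=6, y=5) -> (x=7, y=5)
  N (north): blocked, stay at (x=7, y=5)
Final: (x=7, y=5)

Answer: Final position: (x=7, y=5)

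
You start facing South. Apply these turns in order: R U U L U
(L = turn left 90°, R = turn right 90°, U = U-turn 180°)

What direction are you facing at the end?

Start: South
  R (right (90° clockwise)) -> West
  U (U-turn (180°)) -> East
  U (U-turn (180°)) -> West
  L (left (90° counter-clockwise)) -> South
  U (U-turn (180°)) -> North
Final: North

Answer: Final heading: North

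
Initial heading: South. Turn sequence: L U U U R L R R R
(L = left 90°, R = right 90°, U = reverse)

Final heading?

Answer: Final heading: South

Derivation:
Start: South
  L (left (90° counter-clockwise)) -> East
  U (U-turn (180°)) -> West
  U (U-turn (180°)) -> East
  U (U-turn (180°)) -> West
  R (right (90° clockwise)) -> North
  L (left (90° counter-clockwise)) -> West
  R (right (90° clockwise)) -> North
  R (right (90° clockwise)) -> East
  R (right (90° clockwise)) -> South
Final: South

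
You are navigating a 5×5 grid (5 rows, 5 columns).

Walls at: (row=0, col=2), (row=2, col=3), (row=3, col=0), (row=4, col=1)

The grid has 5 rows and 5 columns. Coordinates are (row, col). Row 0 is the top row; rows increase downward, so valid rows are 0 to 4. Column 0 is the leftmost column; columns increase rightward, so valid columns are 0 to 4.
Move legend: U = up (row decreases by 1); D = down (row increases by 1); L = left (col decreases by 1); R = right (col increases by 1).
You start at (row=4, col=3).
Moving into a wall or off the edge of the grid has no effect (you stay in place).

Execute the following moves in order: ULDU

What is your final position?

Start: (row=4, col=3)
  U (up): (row=4, col=3) -> (row=3, col=3)
  L (left): (row=3, col=3) -> (row=3, col=2)
  D (down): (row=3, col=2) -> (row=4, col=2)
  U (up): (row=4, col=2) -> (row=3, col=2)
Final: (row=3, col=2)

Answer: Final position: (row=3, col=2)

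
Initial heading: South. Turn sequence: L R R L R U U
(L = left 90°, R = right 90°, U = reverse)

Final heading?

Answer: Final heading: West

Derivation:
Start: South
  L (left (90° counter-clockwise)) -> East
  R (right (90° clockwise)) -> South
  R (right (90° clockwise)) -> West
  L (left (90° counter-clockwise)) -> South
  R (right (90° clockwise)) -> West
  U (U-turn (180°)) -> East
  U (U-turn (180°)) -> West
Final: West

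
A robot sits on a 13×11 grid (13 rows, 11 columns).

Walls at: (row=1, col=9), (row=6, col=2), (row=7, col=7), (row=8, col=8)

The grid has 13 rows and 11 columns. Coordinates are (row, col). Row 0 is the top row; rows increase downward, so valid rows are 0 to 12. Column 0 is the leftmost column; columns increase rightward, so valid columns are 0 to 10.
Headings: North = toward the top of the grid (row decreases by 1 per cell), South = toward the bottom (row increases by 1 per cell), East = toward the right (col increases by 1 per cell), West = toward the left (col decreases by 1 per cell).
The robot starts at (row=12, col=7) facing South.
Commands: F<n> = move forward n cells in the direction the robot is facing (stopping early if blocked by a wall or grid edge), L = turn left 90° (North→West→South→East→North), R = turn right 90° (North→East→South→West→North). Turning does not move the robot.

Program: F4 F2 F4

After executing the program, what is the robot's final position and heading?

Start: (row=12, col=7), facing South
  F4: move forward 0/4 (blocked), now at (row=12, col=7)
  F2: move forward 0/2 (blocked), now at (row=12, col=7)
  F4: move forward 0/4 (blocked), now at (row=12, col=7)
Final: (row=12, col=7), facing South

Answer: Final position: (row=12, col=7), facing South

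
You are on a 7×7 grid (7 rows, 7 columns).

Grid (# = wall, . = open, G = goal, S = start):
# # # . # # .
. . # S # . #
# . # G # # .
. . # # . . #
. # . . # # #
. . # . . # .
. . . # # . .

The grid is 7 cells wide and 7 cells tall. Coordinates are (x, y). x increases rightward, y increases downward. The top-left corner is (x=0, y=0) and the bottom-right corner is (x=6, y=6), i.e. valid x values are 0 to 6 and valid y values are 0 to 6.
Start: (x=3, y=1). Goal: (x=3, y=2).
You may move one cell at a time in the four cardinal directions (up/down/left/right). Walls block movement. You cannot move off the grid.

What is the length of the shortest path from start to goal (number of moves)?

Answer: Shortest path length: 1

Derivation:
BFS from (x=3, y=1) until reaching (x=3, y=2):
  Distance 0: (x=3, y=1)
  Distance 1: (x=3, y=0), (x=3, y=2)  <- goal reached here
One shortest path (1 moves): (x=3, y=1) -> (x=3, y=2)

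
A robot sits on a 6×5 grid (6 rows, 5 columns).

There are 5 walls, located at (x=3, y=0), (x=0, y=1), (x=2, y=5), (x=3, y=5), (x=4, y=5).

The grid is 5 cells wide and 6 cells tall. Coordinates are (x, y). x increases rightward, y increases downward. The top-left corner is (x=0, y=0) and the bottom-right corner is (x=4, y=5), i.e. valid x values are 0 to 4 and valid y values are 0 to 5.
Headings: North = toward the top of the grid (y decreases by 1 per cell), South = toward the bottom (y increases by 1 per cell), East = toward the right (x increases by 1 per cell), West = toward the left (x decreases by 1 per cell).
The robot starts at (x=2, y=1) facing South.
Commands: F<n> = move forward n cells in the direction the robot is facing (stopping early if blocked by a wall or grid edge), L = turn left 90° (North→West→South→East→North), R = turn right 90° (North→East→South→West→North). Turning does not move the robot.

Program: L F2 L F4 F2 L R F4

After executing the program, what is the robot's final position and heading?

Answer: Final position: (x=4, y=0), facing North

Derivation:
Start: (x=2, y=1), facing South
  L: turn left, now facing East
  F2: move forward 2, now at (x=4, y=1)
  L: turn left, now facing North
  F4: move forward 1/4 (blocked), now at (x=4, y=0)
  F2: move forward 0/2 (blocked), now at (x=4, y=0)
  L: turn left, now facing West
  R: turn right, now facing North
  F4: move forward 0/4 (blocked), now at (x=4, y=0)
Final: (x=4, y=0), facing North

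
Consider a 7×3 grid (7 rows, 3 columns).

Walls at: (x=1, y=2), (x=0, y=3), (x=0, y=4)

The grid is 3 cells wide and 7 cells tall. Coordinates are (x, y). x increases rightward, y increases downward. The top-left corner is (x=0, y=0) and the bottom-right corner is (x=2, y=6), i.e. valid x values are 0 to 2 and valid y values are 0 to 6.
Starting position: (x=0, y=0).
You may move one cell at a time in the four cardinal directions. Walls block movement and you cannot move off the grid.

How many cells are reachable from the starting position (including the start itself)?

Answer: Reachable cells: 18

Derivation:
BFS flood-fill from (x=0, y=0):
  Distance 0: (x=0, y=0)
  Distance 1: (x=1, y=0), (x=0, y=1)
  Distance 2: (x=2, y=0), (x=1, y=1), (x=0, y=2)
  Distance 3: (x=2, y=1)
  Distance 4: (x=2, y=2)
  Distance 5: (x=2, y=3)
  Distance 6: (x=1, y=3), (x=2, y=4)
  Distance 7: (x=1, y=4), (x=2, y=5)
  Distance 8: (x=1, y=5), (x=2, y=6)
  Distance 9: (x=0, y=5), (x=1, y=6)
  Distance 10: (x=0, y=6)
Total reachable: 18 (grid has 18 open cells total)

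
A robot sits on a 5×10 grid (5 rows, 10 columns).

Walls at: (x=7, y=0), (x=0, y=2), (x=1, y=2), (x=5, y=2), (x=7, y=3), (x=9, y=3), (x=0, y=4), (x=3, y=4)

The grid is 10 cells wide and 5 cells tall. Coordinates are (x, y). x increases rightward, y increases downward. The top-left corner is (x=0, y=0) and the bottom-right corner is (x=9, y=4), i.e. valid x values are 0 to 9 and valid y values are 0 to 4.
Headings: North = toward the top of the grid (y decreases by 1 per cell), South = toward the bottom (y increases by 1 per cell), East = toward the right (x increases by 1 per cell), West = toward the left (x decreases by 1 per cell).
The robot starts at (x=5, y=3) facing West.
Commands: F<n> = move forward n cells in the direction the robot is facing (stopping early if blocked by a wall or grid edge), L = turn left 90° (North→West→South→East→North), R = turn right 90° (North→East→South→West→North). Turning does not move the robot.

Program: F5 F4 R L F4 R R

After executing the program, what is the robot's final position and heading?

Start: (x=5, y=3), facing West
  F5: move forward 5, now at (x=0, y=3)
  F4: move forward 0/4 (blocked), now at (x=0, y=3)
  R: turn right, now facing North
  L: turn left, now facing West
  F4: move forward 0/4 (blocked), now at (x=0, y=3)
  R: turn right, now facing North
  R: turn right, now facing East
Final: (x=0, y=3), facing East

Answer: Final position: (x=0, y=3), facing East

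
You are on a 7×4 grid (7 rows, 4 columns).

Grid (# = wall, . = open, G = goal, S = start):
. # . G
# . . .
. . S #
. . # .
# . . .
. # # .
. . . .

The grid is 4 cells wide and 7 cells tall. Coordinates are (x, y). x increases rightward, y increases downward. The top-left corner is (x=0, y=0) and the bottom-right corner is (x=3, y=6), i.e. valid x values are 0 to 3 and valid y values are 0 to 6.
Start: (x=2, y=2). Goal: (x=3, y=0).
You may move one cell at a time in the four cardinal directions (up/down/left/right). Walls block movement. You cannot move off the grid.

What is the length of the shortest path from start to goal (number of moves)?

Answer: Shortest path length: 3

Derivation:
BFS from (x=2, y=2) until reaching (x=3, y=0):
  Distance 0: (x=2, y=2)
  Distance 1: (x=2, y=1), (x=1, y=2)
  Distance 2: (x=2, y=0), (x=1, y=1), (x=3, y=1), (x=0, y=2), (x=1, y=3)
  Distance 3: (x=3, y=0), (x=0, y=3), (x=1, y=4)  <- goal reached here
One shortest path (3 moves): (x=2, y=2) -> (x=2, y=1) -> (x=3, y=1) -> (x=3, y=0)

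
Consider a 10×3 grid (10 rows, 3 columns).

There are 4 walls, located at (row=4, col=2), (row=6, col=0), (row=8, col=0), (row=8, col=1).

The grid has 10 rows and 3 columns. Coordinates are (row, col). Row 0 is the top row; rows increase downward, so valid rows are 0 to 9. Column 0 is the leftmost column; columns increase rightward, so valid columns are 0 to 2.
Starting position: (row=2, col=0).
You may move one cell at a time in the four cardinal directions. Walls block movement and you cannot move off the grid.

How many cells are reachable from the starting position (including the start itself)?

Answer: Reachable cells: 26

Derivation:
BFS flood-fill from (row=2, col=0):
  Distance 0: (row=2, col=0)
  Distance 1: (row=1, col=0), (row=2, col=1), (row=3, col=0)
  Distance 2: (row=0, col=0), (row=1, col=1), (row=2, col=2), (row=3, col=1), (row=4, col=0)
  Distance 3: (row=0, col=1), (row=1, col=2), (row=3, col=2), (row=4, col=1), (row=5, col=0)
  Distance 4: (row=0, col=2), (row=5, col=1)
  Distance 5: (row=5, col=2), (row=6, col=1)
  Distance 6: (row=6, col=2), (row=7, col=1)
  Distance 7: (row=7, col=0), (row=7, col=2)
  Distance 8: (row=8, col=2)
  Distance 9: (row=9, col=2)
  Distance 10: (row=9, col=1)
  Distance 11: (row=9, col=0)
Total reachable: 26 (grid has 26 open cells total)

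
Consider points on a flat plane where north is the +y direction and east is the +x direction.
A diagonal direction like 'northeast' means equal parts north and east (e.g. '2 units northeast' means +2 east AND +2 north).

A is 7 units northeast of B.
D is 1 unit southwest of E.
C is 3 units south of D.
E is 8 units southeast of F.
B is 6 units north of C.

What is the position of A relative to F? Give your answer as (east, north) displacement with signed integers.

Place F at the origin (east=0, north=0).
  E is 8 units southeast of F: delta (east=+8, north=-8); E at (east=8, north=-8).
  D is 1 unit southwest of E: delta (east=-1, north=-1); D at (east=7, north=-9).
  C is 3 units south of D: delta (east=+0, north=-3); C at (east=7, north=-12).
  B is 6 units north of C: delta (east=+0, north=+6); B at (east=7, north=-6).
  A is 7 units northeast of B: delta (east=+7, north=+7); A at (east=14, north=1).
Therefore A relative to F: (east=14, north=1).

Answer: A is at (east=14, north=1) relative to F.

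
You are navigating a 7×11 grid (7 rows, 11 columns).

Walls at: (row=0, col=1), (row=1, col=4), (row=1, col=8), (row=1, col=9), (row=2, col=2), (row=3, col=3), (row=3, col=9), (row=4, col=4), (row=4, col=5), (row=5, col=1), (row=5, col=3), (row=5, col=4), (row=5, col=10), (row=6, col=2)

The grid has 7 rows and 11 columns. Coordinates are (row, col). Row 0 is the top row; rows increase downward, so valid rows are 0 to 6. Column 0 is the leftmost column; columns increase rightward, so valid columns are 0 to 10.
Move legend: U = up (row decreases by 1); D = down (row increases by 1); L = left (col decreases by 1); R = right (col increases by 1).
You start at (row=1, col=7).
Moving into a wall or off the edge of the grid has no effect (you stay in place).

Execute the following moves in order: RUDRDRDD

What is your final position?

Answer: Final position: (row=4, col=8)

Derivation:
Start: (row=1, col=7)
  R (right): blocked, stay at (row=1, col=7)
  U (up): (row=1, col=7) -> (row=0, col=7)
  D (down): (row=0, col=7) -> (row=1, col=7)
  R (right): blocked, stay at (row=1, col=7)
  D (down): (row=1, col=7) -> (row=2, col=7)
  R (right): (row=2, col=7) -> (row=2, col=8)
  D (down): (row=2, col=8) -> (row=3, col=8)
  D (down): (row=3, col=8) -> (row=4, col=8)
Final: (row=4, col=8)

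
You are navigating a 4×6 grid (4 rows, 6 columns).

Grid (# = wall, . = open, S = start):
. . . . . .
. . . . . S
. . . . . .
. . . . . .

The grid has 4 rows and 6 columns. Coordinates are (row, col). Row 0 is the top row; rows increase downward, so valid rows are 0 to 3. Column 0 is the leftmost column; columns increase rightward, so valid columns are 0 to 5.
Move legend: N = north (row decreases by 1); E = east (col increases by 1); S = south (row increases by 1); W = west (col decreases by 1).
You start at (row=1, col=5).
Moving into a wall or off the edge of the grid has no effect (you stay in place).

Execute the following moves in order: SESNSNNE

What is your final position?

Start: (row=1, col=5)
  S (south): (row=1, col=5) -> (row=2, col=5)
  E (east): blocked, stay at (row=2, col=5)
  S (south): (row=2, col=5) -> (row=3, col=5)
  N (north): (row=3, col=5) -> (row=2, col=5)
  S (south): (row=2, col=5) -> (row=3, col=5)
  N (north): (row=3, col=5) -> (row=2, col=5)
  N (north): (row=2, col=5) -> (row=1, col=5)
  E (east): blocked, stay at (row=1, col=5)
Final: (row=1, col=5)

Answer: Final position: (row=1, col=5)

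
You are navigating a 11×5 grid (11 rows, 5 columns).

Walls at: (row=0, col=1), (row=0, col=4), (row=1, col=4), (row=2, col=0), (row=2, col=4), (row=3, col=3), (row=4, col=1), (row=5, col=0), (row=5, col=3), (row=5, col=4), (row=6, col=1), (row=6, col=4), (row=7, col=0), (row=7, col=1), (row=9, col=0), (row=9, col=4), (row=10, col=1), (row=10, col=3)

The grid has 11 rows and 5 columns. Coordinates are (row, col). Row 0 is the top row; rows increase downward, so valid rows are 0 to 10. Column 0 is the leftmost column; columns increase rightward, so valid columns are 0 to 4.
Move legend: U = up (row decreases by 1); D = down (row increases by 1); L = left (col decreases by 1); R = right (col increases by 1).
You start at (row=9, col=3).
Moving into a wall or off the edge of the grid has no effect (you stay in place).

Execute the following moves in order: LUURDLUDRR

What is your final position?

Answer: Final position: (row=8, col=4)

Derivation:
Start: (row=9, col=3)
  L (left): (row=9, col=3) -> (row=9, col=2)
  U (up): (row=9, col=2) -> (row=8, col=2)
  U (up): (row=8, col=2) -> (row=7, col=2)
  R (right): (row=7, col=2) -> (row=7, col=3)
  D (down): (row=7, col=3) -> (row=8, col=3)
  L (left): (row=8, col=3) -> (row=8, col=2)
  U (up): (row=8, col=2) -> (row=7, col=2)
  D (down): (row=7, col=2) -> (row=8, col=2)
  R (right): (row=8, col=2) -> (row=8, col=3)
  R (right): (row=8, col=3) -> (row=8, col=4)
Final: (row=8, col=4)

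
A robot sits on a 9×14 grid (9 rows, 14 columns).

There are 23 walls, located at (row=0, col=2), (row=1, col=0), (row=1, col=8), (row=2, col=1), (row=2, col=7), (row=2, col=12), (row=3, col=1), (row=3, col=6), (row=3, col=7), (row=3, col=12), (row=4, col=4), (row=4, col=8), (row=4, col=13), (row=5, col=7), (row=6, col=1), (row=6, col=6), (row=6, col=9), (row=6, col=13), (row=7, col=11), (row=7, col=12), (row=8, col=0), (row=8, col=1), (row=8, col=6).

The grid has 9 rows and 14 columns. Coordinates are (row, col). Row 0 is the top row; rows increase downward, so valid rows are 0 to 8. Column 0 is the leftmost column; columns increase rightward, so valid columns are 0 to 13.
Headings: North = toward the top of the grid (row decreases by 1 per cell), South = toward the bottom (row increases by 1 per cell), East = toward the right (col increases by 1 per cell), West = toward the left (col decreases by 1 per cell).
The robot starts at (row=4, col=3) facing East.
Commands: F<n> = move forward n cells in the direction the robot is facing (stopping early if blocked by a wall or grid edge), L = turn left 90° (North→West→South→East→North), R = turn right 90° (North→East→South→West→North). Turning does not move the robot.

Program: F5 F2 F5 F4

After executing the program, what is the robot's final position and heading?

Answer: Final position: (row=4, col=3), facing East

Derivation:
Start: (row=4, col=3), facing East
  F5: move forward 0/5 (blocked), now at (row=4, col=3)
  F2: move forward 0/2 (blocked), now at (row=4, col=3)
  F5: move forward 0/5 (blocked), now at (row=4, col=3)
  F4: move forward 0/4 (blocked), now at (row=4, col=3)
Final: (row=4, col=3), facing East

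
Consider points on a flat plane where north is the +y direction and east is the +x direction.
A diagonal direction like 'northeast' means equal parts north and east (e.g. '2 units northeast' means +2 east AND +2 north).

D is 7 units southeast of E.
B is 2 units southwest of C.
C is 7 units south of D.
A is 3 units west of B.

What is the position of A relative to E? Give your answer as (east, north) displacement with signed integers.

Answer: A is at (east=2, north=-16) relative to E.

Derivation:
Place E at the origin (east=0, north=0).
  D is 7 units southeast of E: delta (east=+7, north=-7); D at (east=7, north=-7).
  C is 7 units south of D: delta (east=+0, north=-7); C at (east=7, north=-14).
  B is 2 units southwest of C: delta (east=-2, north=-2); B at (east=5, north=-16).
  A is 3 units west of B: delta (east=-3, north=+0); A at (east=2, north=-16).
Therefore A relative to E: (east=2, north=-16).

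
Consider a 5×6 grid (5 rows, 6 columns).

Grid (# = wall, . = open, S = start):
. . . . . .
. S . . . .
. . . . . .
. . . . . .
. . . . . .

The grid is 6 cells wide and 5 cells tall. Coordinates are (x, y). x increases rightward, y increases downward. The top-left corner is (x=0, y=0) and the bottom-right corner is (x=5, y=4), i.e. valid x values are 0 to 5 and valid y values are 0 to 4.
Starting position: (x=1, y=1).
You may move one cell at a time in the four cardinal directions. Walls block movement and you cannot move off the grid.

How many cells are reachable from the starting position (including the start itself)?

Answer: Reachable cells: 30

Derivation:
BFS flood-fill from (x=1, y=1):
  Distance 0: (x=1, y=1)
  Distance 1: (x=1, y=0), (x=0, y=1), (x=2, y=1), (x=1, y=2)
  Distance 2: (x=0, y=0), (x=2, y=0), (x=3, y=1), (x=0, y=2), (x=2, y=2), (x=1, y=3)
  Distance 3: (x=3, y=0), (x=4, y=1), (x=3, y=2), (x=0, y=3), (x=2, y=3), (x=1, y=4)
  Distance 4: (x=4, y=0), (x=5, y=1), (x=4, y=2), (x=3, y=3), (x=0, y=4), (x=2, y=4)
  Distance 5: (x=5, y=0), (x=5, y=2), (x=4, y=3), (x=3, y=4)
  Distance 6: (x=5, y=3), (x=4, y=4)
  Distance 7: (x=5, y=4)
Total reachable: 30 (grid has 30 open cells total)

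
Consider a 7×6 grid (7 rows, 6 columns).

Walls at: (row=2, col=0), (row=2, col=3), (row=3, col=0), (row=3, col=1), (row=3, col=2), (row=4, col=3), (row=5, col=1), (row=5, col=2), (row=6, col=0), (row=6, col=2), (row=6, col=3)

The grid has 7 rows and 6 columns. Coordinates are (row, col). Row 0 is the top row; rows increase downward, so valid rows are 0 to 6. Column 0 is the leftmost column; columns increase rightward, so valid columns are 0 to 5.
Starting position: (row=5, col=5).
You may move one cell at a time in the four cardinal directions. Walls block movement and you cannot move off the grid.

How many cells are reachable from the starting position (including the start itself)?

BFS flood-fill from (row=5, col=5):
  Distance 0: (row=5, col=5)
  Distance 1: (row=4, col=5), (row=5, col=4), (row=6, col=5)
  Distance 2: (row=3, col=5), (row=4, col=4), (row=5, col=3), (row=6, col=4)
  Distance 3: (row=2, col=5), (row=3, col=4)
  Distance 4: (row=1, col=5), (row=2, col=4), (row=3, col=3)
  Distance 5: (row=0, col=5), (row=1, col=4)
  Distance 6: (row=0, col=4), (row=1, col=3)
  Distance 7: (row=0, col=3), (row=1, col=2)
  Distance 8: (row=0, col=2), (row=1, col=1), (row=2, col=2)
  Distance 9: (row=0, col=1), (row=1, col=0), (row=2, col=1)
  Distance 10: (row=0, col=0)
Total reachable: 26 (grid has 31 open cells total)

Answer: Reachable cells: 26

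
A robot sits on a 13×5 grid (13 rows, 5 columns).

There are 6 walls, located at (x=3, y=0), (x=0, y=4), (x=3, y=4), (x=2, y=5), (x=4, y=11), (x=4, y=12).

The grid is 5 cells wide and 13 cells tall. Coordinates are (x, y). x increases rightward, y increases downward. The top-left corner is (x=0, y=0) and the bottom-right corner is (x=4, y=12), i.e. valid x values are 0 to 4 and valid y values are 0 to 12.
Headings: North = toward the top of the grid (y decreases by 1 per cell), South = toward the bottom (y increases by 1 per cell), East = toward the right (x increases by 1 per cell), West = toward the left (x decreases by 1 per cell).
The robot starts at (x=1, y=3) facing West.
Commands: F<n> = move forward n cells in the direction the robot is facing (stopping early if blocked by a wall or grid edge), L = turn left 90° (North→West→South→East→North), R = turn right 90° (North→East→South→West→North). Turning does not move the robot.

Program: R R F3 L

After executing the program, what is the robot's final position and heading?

Start: (x=1, y=3), facing West
  R: turn right, now facing North
  R: turn right, now facing East
  F3: move forward 3, now at (x=4, y=3)
  L: turn left, now facing North
Final: (x=4, y=3), facing North

Answer: Final position: (x=4, y=3), facing North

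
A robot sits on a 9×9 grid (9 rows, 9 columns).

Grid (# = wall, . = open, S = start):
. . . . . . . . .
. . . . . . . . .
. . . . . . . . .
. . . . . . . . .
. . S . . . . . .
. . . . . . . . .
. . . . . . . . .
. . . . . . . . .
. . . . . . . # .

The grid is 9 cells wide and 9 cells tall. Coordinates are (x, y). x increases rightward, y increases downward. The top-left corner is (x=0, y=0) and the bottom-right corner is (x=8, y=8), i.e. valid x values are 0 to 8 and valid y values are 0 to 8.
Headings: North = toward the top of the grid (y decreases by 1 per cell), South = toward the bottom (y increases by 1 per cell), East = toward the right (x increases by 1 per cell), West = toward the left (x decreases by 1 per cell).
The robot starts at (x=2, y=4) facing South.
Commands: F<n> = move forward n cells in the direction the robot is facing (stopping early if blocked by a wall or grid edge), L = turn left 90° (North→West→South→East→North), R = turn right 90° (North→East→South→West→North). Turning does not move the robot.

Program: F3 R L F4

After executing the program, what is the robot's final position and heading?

Start: (x=2, y=4), facing South
  F3: move forward 3, now at (x=2, y=7)
  R: turn right, now facing West
  L: turn left, now facing South
  F4: move forward 1/4 (blocked), now at (x=2, y=8)
Final: (x=2, y=8), facing South

Answer: Final position: (x=2, y=8), facing South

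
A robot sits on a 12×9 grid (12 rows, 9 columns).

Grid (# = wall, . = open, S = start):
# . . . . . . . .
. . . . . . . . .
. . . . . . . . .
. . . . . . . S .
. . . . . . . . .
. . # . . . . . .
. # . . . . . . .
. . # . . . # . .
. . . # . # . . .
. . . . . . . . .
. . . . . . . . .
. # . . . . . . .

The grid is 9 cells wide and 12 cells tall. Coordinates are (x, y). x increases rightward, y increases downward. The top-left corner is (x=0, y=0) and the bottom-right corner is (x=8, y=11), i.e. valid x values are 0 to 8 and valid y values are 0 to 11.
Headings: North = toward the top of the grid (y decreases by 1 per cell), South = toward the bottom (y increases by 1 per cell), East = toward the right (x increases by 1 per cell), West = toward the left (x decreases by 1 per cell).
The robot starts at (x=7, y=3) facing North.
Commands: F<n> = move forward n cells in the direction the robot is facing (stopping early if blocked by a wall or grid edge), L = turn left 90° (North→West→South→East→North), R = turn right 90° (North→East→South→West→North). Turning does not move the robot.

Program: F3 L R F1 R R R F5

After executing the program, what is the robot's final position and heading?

Start: (x=7, y=3), facing North
  F3: move forward 3, now at (x=7, y=0)
  L: turn left, now facing West
  R: turn right, now facing North
  F1: move forward 0/1 (blocked), now at (x=7, y=0)
  R: turn right, now facing East
  R: turn right, now facing South
  R: turn right, now facing West
  F5: move forward 5, now at (x=2, y=0)
Final: (x=2, y=0), facing West

Answer: Final position: (x=2, y=0), facing West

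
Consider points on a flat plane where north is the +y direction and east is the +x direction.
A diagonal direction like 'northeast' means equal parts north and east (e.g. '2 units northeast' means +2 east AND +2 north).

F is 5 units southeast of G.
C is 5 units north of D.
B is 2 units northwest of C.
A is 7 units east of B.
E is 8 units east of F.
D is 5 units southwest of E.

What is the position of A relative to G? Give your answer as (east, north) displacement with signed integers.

Answer: A is at (east=13, north=-3) relative to G.

Derivation:
Place G at the origin (east=0, north=0).
  F is 5 units southeast of G: delta (east=+5, north=-5); F at (east=5, north=-5).
  E is 8 units east of F: delta (east=+8, north=+0); E at (east=13, north=-5).
  D is 5 units southwest of E: delta (east=-5, north=-5); D at (east=8, north=-10).
  C is 5 units north of D: delta (east=+0, north=+5); C at (east=8, north=-5).
  B is 2 units northwest of C: delta (east=-2, north=+2); B at (east=6, north=-3).
  A is 7 units east of B: delta (east=+7, north=+0); A at (east=13, north=-3).
Therefore A relative to G: (east=13, north=-3).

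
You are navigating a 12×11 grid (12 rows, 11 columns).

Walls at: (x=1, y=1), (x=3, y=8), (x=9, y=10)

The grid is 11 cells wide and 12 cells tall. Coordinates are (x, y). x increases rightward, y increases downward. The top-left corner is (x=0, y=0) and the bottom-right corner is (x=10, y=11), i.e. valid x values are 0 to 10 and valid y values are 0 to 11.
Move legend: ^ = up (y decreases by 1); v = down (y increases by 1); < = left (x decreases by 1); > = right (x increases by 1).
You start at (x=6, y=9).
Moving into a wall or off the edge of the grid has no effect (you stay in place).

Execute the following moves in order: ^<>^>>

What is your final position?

Answer: Final position: (x=8, y=7)

Derivation:
Start: (x=6, y=9)
  ^ (up): (x=6, y=9) -> (x=6, y=8)
  < (left): (x=6, y=8) -> (x=5, y=8)
  > (right): (x=5, y=8) -> (x=6, y=8)
  ^ (up): (x=6, y=8) -> (x=6, y=7)
  > (right): (x=6, y=7) -> (x=7, y=7)
  > (right): (x=7, y=7) -> (x=8, y=7)
Final: (x=8, y=7)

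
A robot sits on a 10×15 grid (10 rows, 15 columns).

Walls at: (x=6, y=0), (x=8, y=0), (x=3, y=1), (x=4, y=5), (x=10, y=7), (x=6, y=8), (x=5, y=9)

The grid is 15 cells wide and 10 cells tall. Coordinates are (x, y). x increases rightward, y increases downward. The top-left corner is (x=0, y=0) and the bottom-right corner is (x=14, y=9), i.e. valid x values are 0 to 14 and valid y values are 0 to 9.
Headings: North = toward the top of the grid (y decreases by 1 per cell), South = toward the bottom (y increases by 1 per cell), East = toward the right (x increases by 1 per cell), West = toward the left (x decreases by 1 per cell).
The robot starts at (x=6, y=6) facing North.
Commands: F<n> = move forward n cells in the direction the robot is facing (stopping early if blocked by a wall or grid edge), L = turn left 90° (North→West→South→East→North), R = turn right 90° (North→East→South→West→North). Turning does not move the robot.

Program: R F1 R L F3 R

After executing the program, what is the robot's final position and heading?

Start: (x=6, y=6), facing North
  R: turn right, now facing East
  F1: move forward 1, now at (x=7, y=6)
  R: turn right, now facing South
  L: turn left, now facing East
  F3: move forward 3, now at (x=10, y=6)
  R: turn right, now facing South
Final: (x=10, y=6), facing South

Answer: Final position: (x=10, y=6), facing South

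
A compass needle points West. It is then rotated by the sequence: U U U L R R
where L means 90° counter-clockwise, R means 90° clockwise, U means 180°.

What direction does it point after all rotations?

Start: West
  U (U-turn (180°)) -> East
  U (U-turn (180°)) -> West
  U (U-turn (180°)) -> East
  L (left (90° counter-clockwise)) -> North
  R (right (90° clockwise)) -> East
  R (right (90° clockwise)) -> South
Final: South

Answer: Final heading: South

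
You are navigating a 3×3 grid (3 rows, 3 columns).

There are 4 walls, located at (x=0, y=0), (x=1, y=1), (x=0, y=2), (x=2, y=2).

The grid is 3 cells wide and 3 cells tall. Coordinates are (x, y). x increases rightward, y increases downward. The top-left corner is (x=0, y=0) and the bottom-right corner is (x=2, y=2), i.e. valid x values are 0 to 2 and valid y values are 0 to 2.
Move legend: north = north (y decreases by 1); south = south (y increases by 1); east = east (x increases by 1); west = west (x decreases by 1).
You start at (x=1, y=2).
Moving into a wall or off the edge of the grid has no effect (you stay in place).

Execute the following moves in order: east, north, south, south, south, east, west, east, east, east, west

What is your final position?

Answer: Final position: (x=1, y=2)

Derivation:
Start: (x=1, y=2)
  east (east): blocked, stay at (x=1, y=2)
  north (north): blocked, stay at (x=1, y=2)
  [×3]south (south): blocked, stay at (x=1, y=2)
  east (east): blocked, stay at (x=1, y=2)
  west (west): blocked, stay at (x=1, y=2)
  [×3]east (east): blocked, stay at (x=1, y=2)
  west (west): blocked, stay at (x=1, y=2)
Final: (x=1, y=2)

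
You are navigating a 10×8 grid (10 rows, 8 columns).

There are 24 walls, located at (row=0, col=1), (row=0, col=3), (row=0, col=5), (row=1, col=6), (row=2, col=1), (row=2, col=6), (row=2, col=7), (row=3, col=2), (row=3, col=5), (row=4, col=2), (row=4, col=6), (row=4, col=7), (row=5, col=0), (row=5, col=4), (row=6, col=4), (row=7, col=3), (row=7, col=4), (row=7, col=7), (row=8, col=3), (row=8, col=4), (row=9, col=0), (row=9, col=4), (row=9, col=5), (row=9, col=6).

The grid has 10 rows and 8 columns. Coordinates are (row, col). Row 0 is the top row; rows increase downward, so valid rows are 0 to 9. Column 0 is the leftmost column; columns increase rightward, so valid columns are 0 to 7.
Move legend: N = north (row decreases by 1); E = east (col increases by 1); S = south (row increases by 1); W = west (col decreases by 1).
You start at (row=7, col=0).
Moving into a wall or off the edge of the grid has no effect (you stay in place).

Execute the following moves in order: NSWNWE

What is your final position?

Start: (row=7, col=0)
  N (north): (row=7, col=0) -> (row=6, col=0)
  S (south): (row=6, col=0) -> (row=7, col=0)
  W (west): blocked, stay at (row=7, col=0)
  N (north): (row=7, col=0) -> (row=6, col=0)
  W (west): blocked, stay at (row=6, col=0)
  E (east): (row=6, col=0) -> (row=6, col=1)
Final: (row=6, col=1)

Answer: Final position: (row=6, col=1)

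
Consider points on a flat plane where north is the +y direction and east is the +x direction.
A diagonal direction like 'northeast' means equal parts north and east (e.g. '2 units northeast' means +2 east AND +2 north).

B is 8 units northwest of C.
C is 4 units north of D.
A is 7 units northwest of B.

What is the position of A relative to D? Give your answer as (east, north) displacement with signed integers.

Place D at the origin (east=0, north=0).
  C is 4 units north of D: delta (east=+0, north=+4); C at (east=0, north=4).
  B is 8 units northwest of C: delta (east=-8, north=+8); B at (east=-8, north=12).
  A is 7 units northwest of B: delta (east=-7, north=+7); A at (east=-15, north=19).
Therefore A relative to D: (east=-15, north=19).

Answer: A is at (east=-15, north=19) relative to D.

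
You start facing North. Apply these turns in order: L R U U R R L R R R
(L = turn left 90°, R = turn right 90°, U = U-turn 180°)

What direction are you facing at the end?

Start: North
  L (left (90° counter-clockwise)) -> West
  R (right (90° clockwise)) -> North
  U (U-turn (180°)) -> South
  U (U-turn (180°)) -> North
  R (right (90° clockwise)) -> East
  R (right (90° clockwise)) -> South
  L (left (90° counter-clockwise)) -> East
  R (right (90° clockwise)) -> South
  R (right (90° clockwise)) -> West
  R (right (90° clockwise)) -> North
Final: North

Answer: Final heading: North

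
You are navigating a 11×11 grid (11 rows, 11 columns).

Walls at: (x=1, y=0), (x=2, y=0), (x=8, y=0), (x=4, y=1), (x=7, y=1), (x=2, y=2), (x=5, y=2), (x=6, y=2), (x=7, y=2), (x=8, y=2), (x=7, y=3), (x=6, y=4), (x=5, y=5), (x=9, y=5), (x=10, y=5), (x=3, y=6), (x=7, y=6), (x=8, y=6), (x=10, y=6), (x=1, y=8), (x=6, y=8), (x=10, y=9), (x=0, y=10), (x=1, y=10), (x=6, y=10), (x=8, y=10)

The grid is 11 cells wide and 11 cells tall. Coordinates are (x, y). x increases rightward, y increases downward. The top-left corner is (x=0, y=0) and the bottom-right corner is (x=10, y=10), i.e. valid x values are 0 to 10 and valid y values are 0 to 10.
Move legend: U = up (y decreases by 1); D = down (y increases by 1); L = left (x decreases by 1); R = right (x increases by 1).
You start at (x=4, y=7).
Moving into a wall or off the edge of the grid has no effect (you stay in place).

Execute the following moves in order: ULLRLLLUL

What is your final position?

Start: (x=4, y=7)
  U (up): (x=4, y=7) -> (x=4, y=6)
  L (left): blocked, stay at (x=4, y=6)
  L (left): blocked, stay at (x=4, y=6)
  R (right): (x=4, y=6) -> (x=5, y=6)
  L (left): (x=5, y=6) -> (x=4, y=6)
  L (left): blocked, stay at (x=4, y=6)
  L (left): blocked, stay at (x=4, y=6)
  U (up): (x=4, y=6) -> (x=4, y=5)
  L (left): (x=4, y=5) -> (x=3, y=5)
Final: (x=3, y=5)

Answer: Final position: (x=3, y=5)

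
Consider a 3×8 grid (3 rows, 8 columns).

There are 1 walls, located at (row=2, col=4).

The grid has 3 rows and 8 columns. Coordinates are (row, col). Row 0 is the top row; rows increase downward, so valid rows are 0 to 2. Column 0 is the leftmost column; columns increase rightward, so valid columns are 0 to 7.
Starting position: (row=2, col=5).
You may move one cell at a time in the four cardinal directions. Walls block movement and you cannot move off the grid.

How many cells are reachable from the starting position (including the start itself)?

Answer: Reachable cells: 23

Derivation:
BFS flood-fill from (row=2, col=5):
  Distance 0: (row=2, col=5)
  Distance 1: (row=1, col=5), (row=2, col=6)
  Distance 2: (row=0, col=5), (row=1, col=4), (row=1, col=6), (row=2, col=7)
  Distance 3: (row=0, col=4), (row=0, col=6), (row=1, col=3), (row=1, col=7)
  Distance 4: (row=0, col=3), (row=0, col=7), (row=1, col=2), (row=2, col=3)
  Distance 5: (row=0, col=2), (row=1, col=1), (row=2, col=2)
  Distance 6: (row=0, col=1), (row=1, col=0), (row=2, col=1)
  Distance 7: (row=0, col=0), (row=2, col=0)
Total reachable: 23 (grid has 23 open cells total)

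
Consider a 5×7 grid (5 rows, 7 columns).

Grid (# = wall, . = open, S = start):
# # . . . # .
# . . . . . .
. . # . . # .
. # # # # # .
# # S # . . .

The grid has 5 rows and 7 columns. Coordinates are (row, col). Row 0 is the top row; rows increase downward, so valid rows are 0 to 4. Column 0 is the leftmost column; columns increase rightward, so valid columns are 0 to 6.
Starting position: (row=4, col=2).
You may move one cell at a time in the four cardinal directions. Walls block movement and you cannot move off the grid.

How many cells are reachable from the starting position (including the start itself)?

Answer: Reachable cells: 1

Derivation:
BFS flood-fill from (row=4, col=2):
  Distance 0: (row=4, col=2)
Total reachable: 1 (grid has 21 open cells total)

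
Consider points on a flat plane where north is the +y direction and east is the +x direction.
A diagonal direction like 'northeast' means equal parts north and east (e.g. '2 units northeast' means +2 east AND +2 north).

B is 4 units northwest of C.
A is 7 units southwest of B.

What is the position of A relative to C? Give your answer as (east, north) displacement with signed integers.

Answer: A is at (east=-11, north=-3) relative to C.

Derivation:
Place C at the origin (east=0, north=0).
  B is 4 units northwest of C: delta (east=-4, north=+4); B at (east=-4, north=4).
  A is 7 units southwest of B: delta (east=-7, north=-7); A at (east=-11, north=-3).
Therefore A relative to C: (east=-11, north=-3).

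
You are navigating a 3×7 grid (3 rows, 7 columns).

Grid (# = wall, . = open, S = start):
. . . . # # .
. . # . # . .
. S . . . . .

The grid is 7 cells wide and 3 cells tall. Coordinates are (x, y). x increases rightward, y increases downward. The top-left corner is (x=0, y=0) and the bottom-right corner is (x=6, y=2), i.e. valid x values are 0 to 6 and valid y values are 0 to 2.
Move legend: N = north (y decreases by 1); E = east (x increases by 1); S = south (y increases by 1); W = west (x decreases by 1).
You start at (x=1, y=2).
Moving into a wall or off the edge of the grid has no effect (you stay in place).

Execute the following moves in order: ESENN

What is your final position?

Start: (x=1, y=2)
  E (east): (x=1, y=2) -> (x=2, y=2)
  S (south): blocked, stay at (x=2, y=2)
  E (east): (x=2, y=2) -> (x=3, y=2)
  N (north): (x=3, y=2) -> (x=3, y=1)
  N (north): (x=3, y=1) -> (x=3, y=0)
Final: (x=3, y=0)

Answer: Final position: (x=3, y=0)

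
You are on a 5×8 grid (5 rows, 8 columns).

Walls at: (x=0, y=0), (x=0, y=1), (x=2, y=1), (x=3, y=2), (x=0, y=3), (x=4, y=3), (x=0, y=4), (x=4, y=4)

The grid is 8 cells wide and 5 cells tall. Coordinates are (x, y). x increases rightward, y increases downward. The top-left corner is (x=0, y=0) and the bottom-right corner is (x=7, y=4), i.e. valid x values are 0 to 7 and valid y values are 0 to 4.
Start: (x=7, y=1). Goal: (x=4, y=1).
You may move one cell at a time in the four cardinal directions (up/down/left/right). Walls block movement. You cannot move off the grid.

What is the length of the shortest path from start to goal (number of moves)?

Answer: Shortest path length: 3

Derivation:
BFS from (x=7, y=1) until reaching (x=4, y=1):
  Distance 0: (x=7, y=1)
  Distance 1: (x=7, y=0), (x=6, y=1), (x=7, y=2)
  Distance 2: (x=6, y=0), (x=5, y=1), (x=6, y=2), (x=7, y=3)
  Distance 3: (x=5, y=0), (x=4, y=1), (x=5, y=2), (x=6, y=3), (x=7, y=4)  <- goal reached here
One shortest path (3 moves): (x=7, y=1) -> (x=6, y=1) -> (x=5, y=1) -> (x=4, y=1)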